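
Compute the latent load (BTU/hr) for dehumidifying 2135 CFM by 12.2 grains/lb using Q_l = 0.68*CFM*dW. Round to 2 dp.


Q = 0.68 * 2135 * 12.2 = 17711.96 BTU/hr

17711.96 BTU/hr


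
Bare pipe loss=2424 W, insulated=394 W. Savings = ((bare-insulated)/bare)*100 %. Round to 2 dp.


Savings = ((2424-394)/2424)*100 = 83.75 %

83.75 %


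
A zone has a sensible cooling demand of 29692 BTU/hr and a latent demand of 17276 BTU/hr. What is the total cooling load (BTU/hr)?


Qt = 29692 + 17276 = 46968 BTU/hr

46968 BTU/hr


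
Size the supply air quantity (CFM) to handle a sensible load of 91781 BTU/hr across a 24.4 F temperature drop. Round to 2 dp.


CFM = 91781 / (1.08 * 24.4) = 3482.89

3482.89 CFM


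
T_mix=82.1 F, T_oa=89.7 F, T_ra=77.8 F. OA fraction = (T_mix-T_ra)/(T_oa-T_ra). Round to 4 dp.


frac = (82.1 - 77.8) / (89.7 - 77.8) = 0.3613

0.3613


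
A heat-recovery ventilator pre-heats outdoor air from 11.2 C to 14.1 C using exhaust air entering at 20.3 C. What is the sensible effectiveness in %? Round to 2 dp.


eff = (14.1-11.2)/(20.3-11.2)*100 = 31.87 %

31.87 %


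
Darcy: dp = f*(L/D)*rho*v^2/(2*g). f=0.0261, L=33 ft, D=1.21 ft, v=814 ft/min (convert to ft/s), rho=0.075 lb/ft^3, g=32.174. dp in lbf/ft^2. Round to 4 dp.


v_fps = 814/60 = 13.5667 ft/s
dp = 0.0261*(33/1.21)*0.075*13.5667^2/(2*32.174) = 0.1527 lbf/ft^2

0.1527 lbf/ft^2


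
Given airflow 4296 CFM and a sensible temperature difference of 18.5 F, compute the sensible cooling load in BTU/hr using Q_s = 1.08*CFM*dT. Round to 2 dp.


Q = 1.08 * 4296 * 18.5 = 85834.08 BTU/hr

85834.08 BTU/hr


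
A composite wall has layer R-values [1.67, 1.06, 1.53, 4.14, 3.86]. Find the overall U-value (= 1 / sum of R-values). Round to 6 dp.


R_total = 1.67 + 1.06 + 1.53 + 4.14 + 3.86 = 12.26
U = 1/12.26 = 0.081566

0.081566


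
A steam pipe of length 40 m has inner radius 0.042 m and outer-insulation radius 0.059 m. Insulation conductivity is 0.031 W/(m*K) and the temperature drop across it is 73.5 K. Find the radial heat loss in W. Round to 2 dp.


Q = 2*pi*0.031*40*73.5/ln(0.059/0.042) = 1684.92 W

1684.92 W


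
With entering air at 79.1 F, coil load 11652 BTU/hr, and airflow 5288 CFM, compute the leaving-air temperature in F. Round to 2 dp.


dT = 11652/(1.08*5288) = 2.0403
T_leave = 79.1 - 2.0403 = 77.06 F

77.06 F


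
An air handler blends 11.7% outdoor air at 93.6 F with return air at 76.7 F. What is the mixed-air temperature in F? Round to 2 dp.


T_mix = 76.7 + (11.7/100)*(93.6-76.7) = 78.68 F

78.68 F


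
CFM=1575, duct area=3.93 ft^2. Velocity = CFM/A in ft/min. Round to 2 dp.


V = 1575 / 3.93 = 400.76 ft/min

400.76 ft/min


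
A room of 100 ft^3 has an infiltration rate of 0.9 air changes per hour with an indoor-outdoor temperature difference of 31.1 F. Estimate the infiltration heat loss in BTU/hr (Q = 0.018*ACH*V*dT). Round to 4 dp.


Q = 0.018 * 0.9 * 100 * 31.1 = 50.3820 BTU/hr

50.3820 BTU/hr


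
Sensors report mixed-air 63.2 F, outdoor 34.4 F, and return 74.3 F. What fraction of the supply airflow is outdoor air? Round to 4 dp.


frac = (63.2 - 74.3) / (34.4 - 74.3) = 0.2782

0.2782


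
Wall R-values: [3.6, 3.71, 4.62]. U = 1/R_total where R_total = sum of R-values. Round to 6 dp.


R_total = 3.6 + 3.71 + 4.62 = 11.93
U = 1/11.93 = 0.083822

0.083822


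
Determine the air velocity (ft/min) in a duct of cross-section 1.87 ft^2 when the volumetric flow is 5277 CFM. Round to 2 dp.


V = 5277 / 1.87 = 2821.93 ft/min

2821.93 ft/min


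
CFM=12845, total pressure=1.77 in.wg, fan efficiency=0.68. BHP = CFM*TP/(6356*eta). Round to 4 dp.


BHP = 12845 * 1.77 / (6356 * 0.68) = 5.2603 hp

5.2603 hp


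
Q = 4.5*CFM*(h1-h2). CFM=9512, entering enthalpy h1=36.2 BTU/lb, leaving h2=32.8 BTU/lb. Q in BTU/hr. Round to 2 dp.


Q = 4.5 * 9512 * (36.2 - 32.8) = 145533.60 BTU/hr

145533.60 BTU/hr


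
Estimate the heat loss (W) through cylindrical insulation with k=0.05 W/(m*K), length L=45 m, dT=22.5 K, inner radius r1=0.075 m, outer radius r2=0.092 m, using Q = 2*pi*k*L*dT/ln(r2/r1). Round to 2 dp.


Q = 2*pi*0.05*45*22.5/ln(0.092/0.075) = 1556.95 W

1556.95 W


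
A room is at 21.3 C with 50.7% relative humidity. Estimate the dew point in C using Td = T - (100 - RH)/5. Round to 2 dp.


Td = 21.3 - (100-50.7)/5 = 11.44 C

11.44 C


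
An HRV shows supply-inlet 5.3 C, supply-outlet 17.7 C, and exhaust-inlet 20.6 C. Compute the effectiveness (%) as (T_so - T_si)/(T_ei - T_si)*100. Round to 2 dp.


eff = (17.7-5.3)/(20.6-5.3)*100 = 81.05 %

81.05 %


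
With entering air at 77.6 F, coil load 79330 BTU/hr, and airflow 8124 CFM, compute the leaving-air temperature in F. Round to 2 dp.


dT = 79330/(1.08*8124) = 9.0416
T_leave = 77.6 - 9.0416 = 68.56 F

68.56 F


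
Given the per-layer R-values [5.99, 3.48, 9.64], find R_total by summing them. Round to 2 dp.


R_total = 5.99 + 3.48 + 9.64 = 19.11

19.11


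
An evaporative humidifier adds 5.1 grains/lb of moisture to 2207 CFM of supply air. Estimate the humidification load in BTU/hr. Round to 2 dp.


Q = 0.68 * 2207 * 5.1 = 7653.88 BTU/hr

7653.88 BTU/hr


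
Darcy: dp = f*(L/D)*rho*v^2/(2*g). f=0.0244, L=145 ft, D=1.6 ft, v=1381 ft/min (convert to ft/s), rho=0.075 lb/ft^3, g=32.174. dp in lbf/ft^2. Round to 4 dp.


v_fps = 1381/60 = 23.0167 ft/s
dp = 0.0244*(145/1.6)*0.075*23.0167^2/(2*32.174) = 1.3654 lbf/ft^2

1.3654 lbf/ft^2


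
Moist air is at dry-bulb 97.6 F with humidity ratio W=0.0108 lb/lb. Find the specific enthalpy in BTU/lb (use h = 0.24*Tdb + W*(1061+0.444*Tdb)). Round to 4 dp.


h = 0.24*97.6 + 0.0108*(1061+0.444*97.6) = 35.3508 BTU/lb

35.3508 BTU/lb


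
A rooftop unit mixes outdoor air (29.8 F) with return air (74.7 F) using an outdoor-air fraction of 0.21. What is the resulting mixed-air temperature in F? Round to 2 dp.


T_mix = 0.21*29.8 + 0.79*74.7 = 65.27 F

65.27 F


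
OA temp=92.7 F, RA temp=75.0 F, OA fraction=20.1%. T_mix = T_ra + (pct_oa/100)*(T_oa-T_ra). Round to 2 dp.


T_mix = 75.0 + (20.1/100)*(92.7-75.0) = 78.56 F

78.56 F


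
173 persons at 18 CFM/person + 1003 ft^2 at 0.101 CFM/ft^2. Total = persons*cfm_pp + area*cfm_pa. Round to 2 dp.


Total = 173*18 + 1003*0.101 = 3215.30 CFM

3215.30 CFM


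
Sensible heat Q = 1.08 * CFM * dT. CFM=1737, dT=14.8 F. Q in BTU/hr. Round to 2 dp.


Q = 1.08 * 1737 * 14.8 = 27764.21 BTU/hr

27764.21 BTU/hr


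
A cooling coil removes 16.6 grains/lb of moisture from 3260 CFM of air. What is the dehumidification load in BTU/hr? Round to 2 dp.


Q = 0.68 * 3260 * 16.6 = 36798.88 BTU/hr

36798.88 BTU/hr


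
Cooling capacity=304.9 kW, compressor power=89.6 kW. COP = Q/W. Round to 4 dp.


COP = 304.9 / 89.6 = 3.4029

3.4029


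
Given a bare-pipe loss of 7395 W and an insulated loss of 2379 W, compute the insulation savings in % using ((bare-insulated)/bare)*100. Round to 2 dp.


Savings = ((7395-2379)/7395)*100 = 67.83 %

67.83 %


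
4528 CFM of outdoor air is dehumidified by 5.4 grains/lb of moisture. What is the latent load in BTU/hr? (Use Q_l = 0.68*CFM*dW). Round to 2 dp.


Q = 0.68 * 4528 * 5.4 = 16626.82 BTU/hr

16626.82 BTU/hr


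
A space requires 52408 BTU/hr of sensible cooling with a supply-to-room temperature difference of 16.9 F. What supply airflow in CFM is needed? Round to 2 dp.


CFM = 52408 / (1.08 * 16.9) = 2871.36

2871.36 CFM


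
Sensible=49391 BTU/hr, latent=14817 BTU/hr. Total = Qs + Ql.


Qt = 49391 + 14817 = 64208 BTU/hr

64208 BTU/hr


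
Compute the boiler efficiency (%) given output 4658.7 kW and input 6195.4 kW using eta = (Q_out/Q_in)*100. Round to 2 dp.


eta = (4658.7/6195.4)*100 = 75.20 %

75.20 %


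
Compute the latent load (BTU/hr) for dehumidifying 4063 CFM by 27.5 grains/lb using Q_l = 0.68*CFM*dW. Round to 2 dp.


Q = 0.68 * 4063 * 27.5 = 75978.10 BTU/hr

75978.10 BTU/hr


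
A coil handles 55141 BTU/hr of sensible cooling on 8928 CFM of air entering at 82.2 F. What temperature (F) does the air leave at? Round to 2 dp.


dT = 55141/(1.08*8928) = 5.7187
T_leave = 82.2 - 5.7187 = 76.48 F

76.48 F


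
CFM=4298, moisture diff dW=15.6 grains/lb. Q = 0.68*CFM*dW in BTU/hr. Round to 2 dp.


Q = 0.68 * 4298 * 15.6 = 45593.18 BTU/hr

45593.18 BTU/hr


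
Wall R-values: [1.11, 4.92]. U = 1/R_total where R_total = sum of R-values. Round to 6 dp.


R_total = 1.11 + 4.92 = 6.03
U = 1/6.03 = 0.165837

0.165837


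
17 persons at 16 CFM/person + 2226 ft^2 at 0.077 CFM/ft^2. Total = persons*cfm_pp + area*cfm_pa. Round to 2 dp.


Total = 17*16 + 2226*0.077 = 443.40 CFM

443.40 CFM


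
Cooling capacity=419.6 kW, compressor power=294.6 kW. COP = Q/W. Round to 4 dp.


COP = 419.6 / 294.6 = 1.4243

1.4243


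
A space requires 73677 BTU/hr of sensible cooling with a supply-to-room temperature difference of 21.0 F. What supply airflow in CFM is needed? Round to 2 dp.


CFM = 73677 / (1.08 * 21.0) = 3248.54

3248.54 CFM


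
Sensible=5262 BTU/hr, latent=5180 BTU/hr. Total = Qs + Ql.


Qt = 5262 + 5180 = 10442 BTU/hr

10442 BTU/hr


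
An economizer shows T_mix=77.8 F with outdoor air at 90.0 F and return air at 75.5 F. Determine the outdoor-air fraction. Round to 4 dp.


frac = (77.8 - 75.5) / (90.0 - 75.5) = 0.1586

0.1586


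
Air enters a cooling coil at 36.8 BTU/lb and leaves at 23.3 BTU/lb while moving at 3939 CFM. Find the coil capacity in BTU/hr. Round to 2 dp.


Q = 4.5 * 3939 * (36.8 - 23.3) = 239294.25 BTU/hr

239294.25 BTU/hr


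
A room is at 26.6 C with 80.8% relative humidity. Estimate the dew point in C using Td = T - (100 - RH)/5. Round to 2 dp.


Td = 26.6 - (100-80.8)/5 = 22.76 C

22.76 C


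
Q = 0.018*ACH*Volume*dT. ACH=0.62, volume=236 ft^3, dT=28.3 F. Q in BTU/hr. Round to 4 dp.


Q = 0.018 * 0.62 * 236 * 28.3 = 74.5354 BTU/hr

74.5354 BTU/hr


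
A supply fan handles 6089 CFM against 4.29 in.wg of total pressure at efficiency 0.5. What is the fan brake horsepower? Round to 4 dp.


BHP = 6089 * 4.29 / (6356 * 0.5) = 8.2196 hp

8.2196 hp


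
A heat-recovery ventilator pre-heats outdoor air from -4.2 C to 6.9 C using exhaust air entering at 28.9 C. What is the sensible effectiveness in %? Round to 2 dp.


eff = (6.9-(-4.2))/(28.9-(-4.2))*100 = 33.53 %

33.53 %


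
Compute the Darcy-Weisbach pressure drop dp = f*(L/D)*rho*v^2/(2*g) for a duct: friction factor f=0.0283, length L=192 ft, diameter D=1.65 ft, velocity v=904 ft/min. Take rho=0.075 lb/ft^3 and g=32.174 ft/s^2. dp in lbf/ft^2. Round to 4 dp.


v_fps = 904/60 = 15.0667 ft/s
dp = 0.0283*(192/1.65)*0.075*15.0667^2/(2*32.174) = 0.8713 lbf/ft^2

0.8713 lbf/ft^2


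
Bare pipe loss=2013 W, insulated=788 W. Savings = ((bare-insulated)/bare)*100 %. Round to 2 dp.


Savings = ((2013-788)/2013)*100 = 60.85 %

60.85 %


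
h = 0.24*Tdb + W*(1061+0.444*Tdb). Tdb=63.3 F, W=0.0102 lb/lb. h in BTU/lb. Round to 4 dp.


h = 0.24*63.3 + 0.0102*(1061+0.444*63.3) = 26.3009 BTU/lb

26.3009 BTU/lb


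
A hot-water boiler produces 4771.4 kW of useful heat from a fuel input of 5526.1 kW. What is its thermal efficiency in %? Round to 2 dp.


eta = (4771.4/5526.1)*100 = 86.34 %

86.34 %


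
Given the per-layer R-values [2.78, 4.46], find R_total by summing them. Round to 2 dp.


R_total = 2.78 + 4.46 = 7.24

7.24


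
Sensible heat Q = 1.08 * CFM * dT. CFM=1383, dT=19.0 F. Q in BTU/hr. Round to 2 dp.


Q = 1.08 * 1383 * 19.0 = 28379.16 BTU/hr

28379.16 BTU/hr


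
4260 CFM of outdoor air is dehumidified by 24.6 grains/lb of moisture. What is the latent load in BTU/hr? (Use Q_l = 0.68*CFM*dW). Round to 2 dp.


Q = 0.68 * 4260 * 24.6 = 71261.28 BTU/hr

71261.28 BTU/hr


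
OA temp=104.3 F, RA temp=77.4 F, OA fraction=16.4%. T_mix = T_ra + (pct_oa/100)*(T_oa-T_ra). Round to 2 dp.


T_mix = 77.4 + (16.4/100)*(104.3-77.4) = 81.81 F

81.81 F


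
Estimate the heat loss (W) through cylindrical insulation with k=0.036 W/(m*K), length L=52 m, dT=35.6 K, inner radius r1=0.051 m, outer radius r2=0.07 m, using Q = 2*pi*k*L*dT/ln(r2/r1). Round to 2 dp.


Q = 2*pi*0.036*52*35.6/ln(0.07/0.051) = 1322.30 W

1322.30 W


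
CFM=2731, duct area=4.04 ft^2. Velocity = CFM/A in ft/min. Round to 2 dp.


V = 2731 / 4.04 = 675.99 ft/min

675.99 ft/min


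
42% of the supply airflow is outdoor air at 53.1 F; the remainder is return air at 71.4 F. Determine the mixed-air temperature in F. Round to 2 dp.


T_mix = 0.42*53.1 + 0.58*71.4 = 63.71 F

63.71 F


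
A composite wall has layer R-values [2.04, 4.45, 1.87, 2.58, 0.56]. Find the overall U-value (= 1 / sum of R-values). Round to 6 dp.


R_total = 2.04 + 4.45 + 1.87 + 2.58 + 0.56 = 11.50
U = 1/11.50 = 0.086957

0.086957


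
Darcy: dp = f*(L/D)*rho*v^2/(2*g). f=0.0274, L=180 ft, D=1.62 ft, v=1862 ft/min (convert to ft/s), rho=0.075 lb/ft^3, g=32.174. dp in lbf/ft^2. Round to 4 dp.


v_fps = 1862/60 = 31.0333 ft/s
dp = 0.0274*(180/1.62)*0.075*31.0333^2/(2*32.174) = 3.4174 lbf/ft^2

3.4174 lbf/ft^2


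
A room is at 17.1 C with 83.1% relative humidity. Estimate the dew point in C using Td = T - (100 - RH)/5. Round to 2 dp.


Td = 17.1 - (100-83.1)/5 = 13.72 C

13.72 C


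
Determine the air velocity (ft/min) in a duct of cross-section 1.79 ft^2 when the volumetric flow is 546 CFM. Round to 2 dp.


V = 546 / 1.79 = 305.03 ft/min

305.03 ft/min


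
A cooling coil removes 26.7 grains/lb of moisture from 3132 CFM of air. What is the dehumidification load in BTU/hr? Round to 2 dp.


Q = 0.68 * 3132 * 26.7 = 56864.59 BTU/hr

56864.59 BTU/hr


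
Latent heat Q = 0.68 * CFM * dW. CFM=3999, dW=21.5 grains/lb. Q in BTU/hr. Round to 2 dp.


Q = 0.68 * 3999 * 21.5 = 58465.38 BTU/hr

58465.38 BTU/hr


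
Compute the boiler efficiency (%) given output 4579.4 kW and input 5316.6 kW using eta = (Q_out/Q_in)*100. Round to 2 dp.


eta = (4579.4/5316.6)*100 = 86.13 %

86.13 %


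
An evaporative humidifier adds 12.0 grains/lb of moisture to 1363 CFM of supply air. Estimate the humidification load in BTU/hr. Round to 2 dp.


Q = 0.68 * 1363 * 12.0 = 11122.08 BTU/hr

11122.08 BTU/hr


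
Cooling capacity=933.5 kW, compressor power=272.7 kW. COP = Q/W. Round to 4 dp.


COP = 933.5 / 272.7 = 3.4232

3.4232


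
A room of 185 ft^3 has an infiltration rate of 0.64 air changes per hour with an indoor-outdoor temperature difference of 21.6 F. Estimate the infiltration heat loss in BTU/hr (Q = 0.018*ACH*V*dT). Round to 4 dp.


Q = 0.018 * 0.64 * 185 * 21.6 = 46.0339 BTU/hr

46.0339 BTU/hr


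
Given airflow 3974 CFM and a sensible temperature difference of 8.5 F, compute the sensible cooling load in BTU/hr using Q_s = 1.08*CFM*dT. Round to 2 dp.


Q = 1.08 * 3974 * 8.5 = 36481.32 BTU/hr

36481.32 BTU/hr


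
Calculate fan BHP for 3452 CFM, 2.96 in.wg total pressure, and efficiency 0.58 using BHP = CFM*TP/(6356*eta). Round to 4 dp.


BHP = 3452 * 2.96 / (6356 * 0.58) = 2.7717 hp

2.7717 hp


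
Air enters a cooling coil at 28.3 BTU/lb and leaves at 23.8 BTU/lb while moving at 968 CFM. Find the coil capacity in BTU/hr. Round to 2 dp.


Q = 4.5 * 968 * (28.3 - 23.8) = 19602.00 BTU/hr

19602.00 BTU/hr


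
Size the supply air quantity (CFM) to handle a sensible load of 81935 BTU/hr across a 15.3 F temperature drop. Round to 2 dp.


CFM = 81935 / (1.08 * 15.3) = 4958.55

4958.55 CFM


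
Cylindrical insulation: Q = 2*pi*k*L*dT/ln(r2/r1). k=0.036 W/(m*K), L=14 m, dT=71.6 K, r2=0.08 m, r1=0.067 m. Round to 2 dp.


Q = 2*pi*0.036*14*71.6/ln(0.08/0.067) = 1278.59 W

1278.59 W


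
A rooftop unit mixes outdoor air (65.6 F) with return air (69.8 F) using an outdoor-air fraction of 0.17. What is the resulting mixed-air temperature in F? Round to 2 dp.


T_mix = 0.17*65.6 + 0.83*69.8 = 69.09 F

69.09 F


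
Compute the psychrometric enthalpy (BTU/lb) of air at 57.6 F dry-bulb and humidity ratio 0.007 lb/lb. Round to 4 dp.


h = 0.24*57.6 + 0.007*(1061+0.444*57.6) = 21.4300 BTU/lb

21.4300 BTU/lb


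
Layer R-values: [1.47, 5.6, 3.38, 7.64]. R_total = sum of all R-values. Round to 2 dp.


R_total = 1.47 + 5.6 + 3.38 + 7.64 = 18.09

18.09


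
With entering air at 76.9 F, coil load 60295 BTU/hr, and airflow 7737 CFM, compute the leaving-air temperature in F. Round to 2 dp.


dT = 60295/(1.08*7737) = 7.2158
T_leave = 76.9 - 7.2158 = 69.68 F

69.68 F


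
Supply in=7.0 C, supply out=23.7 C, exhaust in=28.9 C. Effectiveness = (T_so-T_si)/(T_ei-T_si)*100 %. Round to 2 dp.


eff = (23.7-7.0)/(28.9-7.0)*100 = 76.26 %

76.26 %


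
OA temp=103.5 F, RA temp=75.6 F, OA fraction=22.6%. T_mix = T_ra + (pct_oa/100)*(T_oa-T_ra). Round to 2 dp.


T_mix = 75.6 + (22.6/100)*(103.5-75.6) = 81.91 F

81.91 F


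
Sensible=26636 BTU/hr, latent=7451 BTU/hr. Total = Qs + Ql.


Qt = 26636 + 7451 = 34087 BTU/hr

34087 BTU/hr


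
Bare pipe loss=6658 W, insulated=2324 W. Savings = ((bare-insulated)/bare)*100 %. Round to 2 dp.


Savings = ((6658-2324)/6658)*100 = 65.09 %

65.09 %


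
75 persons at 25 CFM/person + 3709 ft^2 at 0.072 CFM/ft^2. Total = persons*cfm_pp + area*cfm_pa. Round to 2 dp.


Total = 75*25 + 3709*0.072 = 2142.05 CFM

2142.05 CFM


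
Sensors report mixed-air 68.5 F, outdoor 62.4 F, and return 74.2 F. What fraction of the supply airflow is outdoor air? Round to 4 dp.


frac = (68.5 - 74.2) / (62.4 - 74.2) = 0.4831

0.4831


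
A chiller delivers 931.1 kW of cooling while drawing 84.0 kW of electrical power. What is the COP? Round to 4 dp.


COP = 931.1 / 84.0 = 11.0845

11.0845


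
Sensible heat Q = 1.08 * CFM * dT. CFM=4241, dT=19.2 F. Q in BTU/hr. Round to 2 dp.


Q = 1.08 * 4241 * 19.2 = 87941.38 BTU/hr

87941.38 BTU/hr


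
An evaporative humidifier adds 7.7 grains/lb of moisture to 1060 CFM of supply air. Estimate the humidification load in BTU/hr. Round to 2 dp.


Q = 0.68 * 1060 * 7.7 = 5550.16 BTU/hr

5550.16 BTU/hr


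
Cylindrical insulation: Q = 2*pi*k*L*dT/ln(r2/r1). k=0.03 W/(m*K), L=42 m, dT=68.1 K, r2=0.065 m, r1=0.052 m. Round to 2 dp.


Q = 2*pi*0.03*42*68.1/ln(0.065/0.052) = 2416.09 W

2416.09 W


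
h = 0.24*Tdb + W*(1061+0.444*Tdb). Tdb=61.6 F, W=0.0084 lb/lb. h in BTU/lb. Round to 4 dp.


h = 0.24*61.6 + 0.0084*(1061+0.444*61.6) = 23.9261 BTU/lb

23.9261 BTU/lb


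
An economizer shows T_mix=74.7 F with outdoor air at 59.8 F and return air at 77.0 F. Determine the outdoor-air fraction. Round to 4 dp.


frac = (74.7 - 77.0) / (59.8 - 77.0) = 0.1337

0.1337


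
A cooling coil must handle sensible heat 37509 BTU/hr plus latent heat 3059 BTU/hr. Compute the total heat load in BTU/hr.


Qt = 37509 + 3059 = 40568 BTU/hr

40568 BTU/hr


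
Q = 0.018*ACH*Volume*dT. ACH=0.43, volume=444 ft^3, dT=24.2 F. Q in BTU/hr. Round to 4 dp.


Q = 0.018 * 0.43 * 444 * 24.2 = 83.1648 BTU/hr

83.1648 BTU/hr


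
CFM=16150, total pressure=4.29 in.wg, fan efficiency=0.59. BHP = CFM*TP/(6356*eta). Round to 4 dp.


BHP = 16150 * 4.29 / (6356 * 0.59) = 18.4754 hp

18.4754 hp


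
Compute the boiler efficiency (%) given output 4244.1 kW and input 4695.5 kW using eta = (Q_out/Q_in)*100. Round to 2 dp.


eta = (4244.1/4695.5)*100 = 90.39 %

90.39 %


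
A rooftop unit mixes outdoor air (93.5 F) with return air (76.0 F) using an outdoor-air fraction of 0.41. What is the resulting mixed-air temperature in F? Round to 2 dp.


T_mix = 0.41*93.5 + 0.59*76.0 = 83.18 F

83.18 F


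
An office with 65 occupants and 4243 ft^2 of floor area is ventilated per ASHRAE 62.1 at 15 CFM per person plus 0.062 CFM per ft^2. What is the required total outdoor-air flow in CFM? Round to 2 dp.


Total = 65*15 + 4243*0.062 = 1238.07 CFM

1238.07 CFM


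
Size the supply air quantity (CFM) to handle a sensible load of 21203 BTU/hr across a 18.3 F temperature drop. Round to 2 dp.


CFM = 21203 / (1.08 * 18.3) = 1072.81

1072.81 CFM


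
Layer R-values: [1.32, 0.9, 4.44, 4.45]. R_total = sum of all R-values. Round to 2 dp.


R_total = 1.32 + 0.9 + 4.44 + 4.45 = 11.11

11.11


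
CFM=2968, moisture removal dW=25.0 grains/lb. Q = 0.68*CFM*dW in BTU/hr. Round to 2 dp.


Q = 0.68 * 2968 * 25.0 = 50456.00 BTU/hr

50456.00 BTU/hr


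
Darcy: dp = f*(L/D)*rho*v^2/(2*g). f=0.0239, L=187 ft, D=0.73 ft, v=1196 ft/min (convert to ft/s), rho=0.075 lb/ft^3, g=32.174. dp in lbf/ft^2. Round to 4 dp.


v_fps = 1196/60 = 19.9333 ft/s
dp = 0.0239*(187/0.73)*0.075*19.9333^2/(2*32.174) = 2.8353 lbf/ft^2

2.8353 lbf/ft^2


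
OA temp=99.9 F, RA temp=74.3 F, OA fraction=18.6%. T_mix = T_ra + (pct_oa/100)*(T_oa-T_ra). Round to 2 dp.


T_mix = 74.3 + (18.6/100)*(99.9-74.3) = 79.06 F

79.06 F


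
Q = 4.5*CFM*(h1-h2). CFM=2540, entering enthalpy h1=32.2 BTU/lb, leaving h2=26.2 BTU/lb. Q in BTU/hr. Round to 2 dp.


Q = 4.5 * 2540 * (32.2 - 26.2) = 68580.00 BTU/hr

68580.00 BTU/hr


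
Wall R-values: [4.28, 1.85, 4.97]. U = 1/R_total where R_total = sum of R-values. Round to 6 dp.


R_total = 4.28 + 1.85 + 4.97 = 11.10
U = 1/11.10 = 0.090090

0.090090


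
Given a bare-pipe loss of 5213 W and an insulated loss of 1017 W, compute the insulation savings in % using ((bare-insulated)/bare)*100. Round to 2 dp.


Savings = ((5213-1017)/5213)*100 = 80.49 %

80.49 %


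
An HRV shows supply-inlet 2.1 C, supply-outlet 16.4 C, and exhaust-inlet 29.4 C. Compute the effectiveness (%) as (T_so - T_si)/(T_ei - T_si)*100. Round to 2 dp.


eff = (16.4-2.1)/(29.4-2.1)*100 = 52.38 %

52.38 %


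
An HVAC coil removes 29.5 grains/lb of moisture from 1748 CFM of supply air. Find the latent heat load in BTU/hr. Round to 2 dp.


Q = 0.68 * 1748 * 29.5 = 35064.88 BTU/hr

35064.88 BTU/hr


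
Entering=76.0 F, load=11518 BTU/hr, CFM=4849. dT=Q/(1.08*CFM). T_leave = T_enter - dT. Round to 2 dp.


dT = 11518/(1.08*4849) = 2.1994
T_leave = 76.0 - 2.1994 = 73.80 F

73.80 F


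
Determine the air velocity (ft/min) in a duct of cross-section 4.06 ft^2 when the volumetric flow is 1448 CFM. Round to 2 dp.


V = 1448 / 4.06 = 356.65 ft/min

356.65 ft/min


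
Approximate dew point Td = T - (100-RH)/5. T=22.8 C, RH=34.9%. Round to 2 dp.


Td = 22.8 - (100-34.9)/5 = 9.78 C

9.78 C


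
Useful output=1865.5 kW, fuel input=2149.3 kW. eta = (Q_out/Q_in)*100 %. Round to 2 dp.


eta = (1865.5/2149.3)*100 = 86.80 %

86.80 %


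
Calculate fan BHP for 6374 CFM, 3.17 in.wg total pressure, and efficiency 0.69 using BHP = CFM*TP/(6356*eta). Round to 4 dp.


BHP = 6374 * 3.17 / (6356 * 0.69) = 4.6072 hp

4.6072 hp


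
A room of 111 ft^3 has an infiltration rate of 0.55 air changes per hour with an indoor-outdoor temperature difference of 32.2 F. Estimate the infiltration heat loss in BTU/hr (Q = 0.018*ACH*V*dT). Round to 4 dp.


Q = 0.018 * 0.55 * 111 * 32.2 = 35.3846 BTU/hr

35.3846 BTU/hr


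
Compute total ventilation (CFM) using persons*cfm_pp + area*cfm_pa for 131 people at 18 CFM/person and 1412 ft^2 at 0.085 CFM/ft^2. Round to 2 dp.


Total = 131*18 + 1412*0.085 = 2478.02 CFM

2478.02 CFM


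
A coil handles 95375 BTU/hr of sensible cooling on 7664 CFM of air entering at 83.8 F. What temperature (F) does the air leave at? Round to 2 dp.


dT = 95375/(1.08*7664) = 11.5227
T_leave = 83.8 - 11.5227 = 72.28 F

72.28 F


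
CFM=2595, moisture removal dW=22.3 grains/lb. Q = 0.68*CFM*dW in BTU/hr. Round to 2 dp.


Q = 0.68 * 2595 * 22.3 = 39350.58 BTU/hr

39350.58 BTU/hr


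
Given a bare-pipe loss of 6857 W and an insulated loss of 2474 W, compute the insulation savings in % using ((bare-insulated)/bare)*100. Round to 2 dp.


Savings = ((6857-2474)/6857)*100 = 63.92 %

63.92 %


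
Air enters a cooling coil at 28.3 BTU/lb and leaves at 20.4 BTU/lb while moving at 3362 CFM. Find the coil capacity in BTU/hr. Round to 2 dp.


Q = 4.5 * 3362 * (28.3 - 20.4) = 119519.10 BTU/hr

119519.10 BTU/hr


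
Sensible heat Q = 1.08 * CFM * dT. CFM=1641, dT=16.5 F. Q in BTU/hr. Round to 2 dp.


Q = 1.08 * 1641 * 16.5 = 29242.62 BTU/hr

29242.62 BTU/hr


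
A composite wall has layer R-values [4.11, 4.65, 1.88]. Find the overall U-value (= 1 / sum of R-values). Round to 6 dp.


R_total = 4.11 + 4.65 + 1.88 = 10.64
U = 1/10.64 = 0.093985

0.093985


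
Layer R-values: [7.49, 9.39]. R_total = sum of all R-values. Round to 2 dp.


R_total = 7.49 + 9.39 = 16.88

16.88


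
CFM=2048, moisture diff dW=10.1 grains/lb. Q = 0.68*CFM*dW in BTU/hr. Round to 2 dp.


Q = 0.68 * 2048 * 10.1 = 14065.66 BTU/hr

14065.66 BTU/hr


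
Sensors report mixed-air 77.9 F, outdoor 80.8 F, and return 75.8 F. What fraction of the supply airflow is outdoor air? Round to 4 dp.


frac = (77.9 - 75.8) / (80.8 - 75.8) = 0.4200

0.4200


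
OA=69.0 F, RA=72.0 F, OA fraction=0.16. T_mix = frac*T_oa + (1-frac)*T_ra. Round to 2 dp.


T_mix = 0.16*69.0 + 0.84*72.0 = 71.52 F

71.52 F


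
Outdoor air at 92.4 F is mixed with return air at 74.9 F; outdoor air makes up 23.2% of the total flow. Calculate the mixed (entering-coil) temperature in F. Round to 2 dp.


T_mix = 74.9 + (23.2/100)*(92.4-74.9) = 78.96 F

78.96 F


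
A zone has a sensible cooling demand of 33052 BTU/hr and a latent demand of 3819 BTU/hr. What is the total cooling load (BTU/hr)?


Qt = 33052 + 3819 = 36871 BTU/hr

36871 BTU/hr


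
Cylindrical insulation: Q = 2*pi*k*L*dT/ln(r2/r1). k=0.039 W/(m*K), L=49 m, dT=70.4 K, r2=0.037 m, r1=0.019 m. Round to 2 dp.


Q = 2*pi*0.039*49*70.4/ln(0.037/0.019) = 1268.31 W

1268.31 W


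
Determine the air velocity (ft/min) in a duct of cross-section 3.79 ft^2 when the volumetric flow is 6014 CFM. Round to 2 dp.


V = 6014 / 3.79 = 1586.81 ft/min

1586.81 ft/min


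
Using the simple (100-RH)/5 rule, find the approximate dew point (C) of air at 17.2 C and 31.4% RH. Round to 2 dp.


Td = 17.2 - (100-31.4)/5 = 3.48 C

3.48 C


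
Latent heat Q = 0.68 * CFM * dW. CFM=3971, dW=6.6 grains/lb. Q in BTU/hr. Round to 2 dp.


Q = 0.68 * 3971 * 6.6 = 17821.85 BTU/hr

17821.85 BTU/hr


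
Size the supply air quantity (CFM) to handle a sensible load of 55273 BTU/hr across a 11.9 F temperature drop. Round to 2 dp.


CFM = 55273 / (1.08 * 11.9) = 4300.73

4300.73 CFM


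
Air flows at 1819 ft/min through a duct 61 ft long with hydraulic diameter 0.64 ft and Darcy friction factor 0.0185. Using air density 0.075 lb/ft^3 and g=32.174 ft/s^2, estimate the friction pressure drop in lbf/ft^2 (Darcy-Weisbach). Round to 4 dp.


v_fps = 1819/60 = 30.3167 ft/s
dp = 0.0185*(61/0.64)*0.075*30.3167^2/(2*32.174) = 1.8889 lbf/ft^2

1.8889 lbf/ft^2


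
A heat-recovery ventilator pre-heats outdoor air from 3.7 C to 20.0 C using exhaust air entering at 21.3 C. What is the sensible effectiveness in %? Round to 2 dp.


eff = (20.0-3.7)/(21.3-3.7)*100 = 92.61 %

92.61 %


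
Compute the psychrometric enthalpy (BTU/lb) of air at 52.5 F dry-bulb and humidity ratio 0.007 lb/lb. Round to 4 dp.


h = 0.24*52.5 + 0.007*(1061+0.444*52.5) = 20.1902 BTU/lb

20.1902 BTU/lb


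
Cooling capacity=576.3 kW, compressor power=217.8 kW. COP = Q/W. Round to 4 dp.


COP = 576.3 / 217.8 = 2.6460

2.6460


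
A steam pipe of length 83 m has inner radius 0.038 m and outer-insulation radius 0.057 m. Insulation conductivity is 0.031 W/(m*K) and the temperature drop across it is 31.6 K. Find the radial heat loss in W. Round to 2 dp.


Q = 2*pi*0.031*83*31.6/ln(0.057/0.038) = 1259.95 W

1259.95 W


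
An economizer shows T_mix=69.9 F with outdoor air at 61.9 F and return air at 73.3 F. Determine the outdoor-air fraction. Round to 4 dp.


frac = (69.9 - 73.3) / (61.9 - 73.3) = 0.2982

0.2982


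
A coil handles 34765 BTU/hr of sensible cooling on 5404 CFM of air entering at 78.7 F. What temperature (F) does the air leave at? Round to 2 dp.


dT = 34765/(1.08*5404) = 5.9567
T_leave = 78.7 - 5.9567 = 72.74 F

72.74 F


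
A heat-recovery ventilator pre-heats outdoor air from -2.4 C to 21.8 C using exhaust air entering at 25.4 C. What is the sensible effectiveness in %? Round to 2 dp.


eff = (21.8-(-2.4))/(25.4-(-2.4))*100 = 87.05 %

87.05 %


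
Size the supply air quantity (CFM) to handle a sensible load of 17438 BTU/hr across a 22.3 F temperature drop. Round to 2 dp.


CFM = 17438 / (1.08 * 22.3) = 724.05

724.05 CFM


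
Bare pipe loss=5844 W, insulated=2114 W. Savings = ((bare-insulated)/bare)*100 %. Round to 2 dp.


Savings = ((5844-2114)/5844)*100 = 63.83 %

63.83 %


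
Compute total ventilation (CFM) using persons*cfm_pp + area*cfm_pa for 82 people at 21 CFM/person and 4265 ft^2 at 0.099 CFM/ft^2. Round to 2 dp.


Total = 82*21 + 4265*0.099 = 2144.24 CFM

2144.24 CFM


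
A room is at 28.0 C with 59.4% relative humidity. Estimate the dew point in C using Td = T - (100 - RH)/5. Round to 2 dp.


Td = 28.0 - (100-59.4)/5 = 19.88 C

19.88 C


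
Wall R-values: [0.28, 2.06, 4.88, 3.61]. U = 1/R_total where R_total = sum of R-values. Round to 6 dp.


R_total = 0.28 + 2.06 + 4.88 + 3.61 = 10.83
U = 1/10.83 = 0.092336

0.092336


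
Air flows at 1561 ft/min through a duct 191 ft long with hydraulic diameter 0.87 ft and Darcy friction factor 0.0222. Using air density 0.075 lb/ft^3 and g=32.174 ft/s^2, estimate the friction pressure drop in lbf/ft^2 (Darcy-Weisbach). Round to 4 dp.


v_fps = 1561/60 = 26.0167 ft/s
dp = 0.0222*(191/0.87)*0.075*26.0167^2/(2*32.174) = 3.8450 lbf/ft^2

3.8450 lbf/ft^2


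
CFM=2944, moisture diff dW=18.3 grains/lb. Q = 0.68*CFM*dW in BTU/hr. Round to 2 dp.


Q = 0.68 * 2944 * 18.3 = 36635.14 BTU/hr

36635.14 BTU/hr


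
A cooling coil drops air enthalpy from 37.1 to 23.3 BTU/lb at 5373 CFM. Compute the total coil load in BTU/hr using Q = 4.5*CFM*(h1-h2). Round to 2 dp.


Q = 4.5 * 5373 * (37.1 - 23.3) = 333663.30 BTU/hr

333663.30 BTU/hr


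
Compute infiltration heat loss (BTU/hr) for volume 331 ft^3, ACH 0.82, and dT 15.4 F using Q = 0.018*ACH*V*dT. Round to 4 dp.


Q = 0.018 * 0.82 * 331 * 15.4 = 75.2376 BTU/hr

75.2376 BTU/hr


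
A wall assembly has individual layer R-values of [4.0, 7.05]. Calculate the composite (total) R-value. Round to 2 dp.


R_total = 4.0 + 7.05 = 11.05

11.05


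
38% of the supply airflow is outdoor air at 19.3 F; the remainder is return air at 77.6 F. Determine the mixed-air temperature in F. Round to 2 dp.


T_mix = 0.38*19.3 + 0.62*77.6 = 55.45 F

55.45 F


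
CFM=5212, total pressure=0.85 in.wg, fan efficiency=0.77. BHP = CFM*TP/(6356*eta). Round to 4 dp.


BHP = 5212 * 0.85 / (6356 * 0.77) = 0.9052 hp

0.9052 hp


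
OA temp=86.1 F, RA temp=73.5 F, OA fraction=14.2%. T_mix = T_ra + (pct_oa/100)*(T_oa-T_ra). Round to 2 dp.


T_mix = 73.5 + (14.2/100)*(86.1-73.5) = 75.29 F

75.29 F


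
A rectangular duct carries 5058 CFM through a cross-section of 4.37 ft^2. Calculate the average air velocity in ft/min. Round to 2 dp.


V = 5058 / 4.37 = 1157.44 ft/min

1157.44 ft/min


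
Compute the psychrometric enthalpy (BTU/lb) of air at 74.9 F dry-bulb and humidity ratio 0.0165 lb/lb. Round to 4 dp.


h = 0.24*74.9 + 0.0165*(1061+0.444*74.9) = 36.0312 BTU/lb

36.0312 BTU/lb


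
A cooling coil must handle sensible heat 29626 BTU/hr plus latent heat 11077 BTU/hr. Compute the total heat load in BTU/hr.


Qt = 29626 + 11077 = 40703 BTU/hr

40703 BTU/hr


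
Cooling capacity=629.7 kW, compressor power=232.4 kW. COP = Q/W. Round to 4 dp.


COP = 629.7 / 232.4 = 2.7096

2.7096


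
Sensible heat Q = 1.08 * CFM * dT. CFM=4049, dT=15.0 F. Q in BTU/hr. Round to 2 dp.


Q = 1.08 * 4049 * 15.0 = 65593.80 BTU/hr

65593.80 BTU/hr


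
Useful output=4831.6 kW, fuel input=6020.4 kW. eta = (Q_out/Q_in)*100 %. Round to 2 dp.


eta = (4831.6/6020.4)*100 = 80.25 %

80.25 %


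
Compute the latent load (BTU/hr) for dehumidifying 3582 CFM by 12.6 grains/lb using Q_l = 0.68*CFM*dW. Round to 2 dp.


Q = 0.68 * 3582 * 12.6 = 30690.58 BTU/hr

30690.58 BTU/hr


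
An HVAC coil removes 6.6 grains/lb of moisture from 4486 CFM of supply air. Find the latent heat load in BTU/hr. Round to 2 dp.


Q = 0.68 * 4486 * 6.6 = 20133.17 BTU/hr

20133.17 BTU/hr


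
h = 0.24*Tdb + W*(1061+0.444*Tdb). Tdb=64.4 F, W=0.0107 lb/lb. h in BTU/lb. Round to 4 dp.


h = 0.24*64.4 + 0.0107*(1061+0.444*64.4) = 27.1147 BTU/lb

27.1147 BTU/lb


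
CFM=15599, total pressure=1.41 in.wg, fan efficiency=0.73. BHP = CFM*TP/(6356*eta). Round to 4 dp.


BHP = 15599 * 1.41 / (6356 * 0.73) = 4.7403 hp

4.7403 hp


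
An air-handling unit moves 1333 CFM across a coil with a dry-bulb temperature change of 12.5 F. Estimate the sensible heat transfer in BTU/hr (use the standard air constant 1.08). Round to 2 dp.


Q = 1.08 * 1333 * 12.5 = 17995.50 BTU/hr

17995.50 BTU/hr


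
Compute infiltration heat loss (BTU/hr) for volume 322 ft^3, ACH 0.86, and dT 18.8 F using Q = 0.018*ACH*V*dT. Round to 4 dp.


Q = 0.018 * 0.86 * 322 * 18.8 = 93.7097 BTU/hr

93.7097 BTU/hr


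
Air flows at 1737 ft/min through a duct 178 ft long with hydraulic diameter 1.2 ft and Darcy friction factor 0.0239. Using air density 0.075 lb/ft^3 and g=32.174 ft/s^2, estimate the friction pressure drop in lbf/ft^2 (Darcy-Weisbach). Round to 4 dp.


v_fps = 1737/60 = 28.95 ft/s
dp = 0.0239*(178/1.2)*0.075*28.95^2/(2*32.174) = 3.4631 lbf/ft^2

3.4631 lbf/ft^2


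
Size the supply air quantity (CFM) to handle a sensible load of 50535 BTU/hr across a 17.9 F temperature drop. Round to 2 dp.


CFM = 50535 / (1.08 * 17.9) = 2614.06

2614.06 CFM


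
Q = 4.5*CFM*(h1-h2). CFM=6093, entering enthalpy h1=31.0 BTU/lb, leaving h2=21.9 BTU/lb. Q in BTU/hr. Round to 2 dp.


Q = 4.5 * 6093 * (31.0 - 21.9) = 249508.35 BTU/hr

249508.35 BTU/hr


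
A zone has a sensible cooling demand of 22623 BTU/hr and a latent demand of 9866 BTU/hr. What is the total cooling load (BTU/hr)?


Qt = 22623 + 9866 = 32489 BTU/hr

32489 BTU/hr


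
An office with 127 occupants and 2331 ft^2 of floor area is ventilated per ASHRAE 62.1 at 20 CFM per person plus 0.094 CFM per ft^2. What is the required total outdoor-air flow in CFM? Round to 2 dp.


Total = 127*20 + 2331*0.094 = 2759.11 CFM

2759.11 CFM


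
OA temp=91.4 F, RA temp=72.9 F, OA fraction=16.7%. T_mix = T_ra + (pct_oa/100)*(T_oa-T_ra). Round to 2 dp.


T_mix = 72.9 + (16.7/100)*(91.4-72.9) = 75.99 F

75.99 F


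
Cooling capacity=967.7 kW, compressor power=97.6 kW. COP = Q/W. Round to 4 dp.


COP = 967.7 / 97.6 = 9.9150

9.9150


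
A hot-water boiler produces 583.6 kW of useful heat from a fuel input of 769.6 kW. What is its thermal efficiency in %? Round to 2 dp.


eta = (583.6/769.6)*100 = 75.83 %

75.83 %


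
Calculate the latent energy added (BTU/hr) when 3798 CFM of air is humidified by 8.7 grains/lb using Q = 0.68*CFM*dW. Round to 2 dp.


Q = 0.68 * 3798 * 8.7 = 22468.97 BTU/hr

22468.97 BTU/hr


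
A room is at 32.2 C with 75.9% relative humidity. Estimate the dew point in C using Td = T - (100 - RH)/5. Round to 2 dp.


Td = 32.2 - (100-75.9)/5 = 27.38 C

27.38 C


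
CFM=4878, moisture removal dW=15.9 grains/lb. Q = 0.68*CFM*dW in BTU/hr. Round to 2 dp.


Q = 0.68 * 4878 * 15.9 = 52740.94 BTU/hr

52740.94 BTU/hr


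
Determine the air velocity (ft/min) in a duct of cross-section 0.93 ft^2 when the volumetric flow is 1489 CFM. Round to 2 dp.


V = 1489 / 0.93 = 1601.08 ft/min

1601.08 ft/min


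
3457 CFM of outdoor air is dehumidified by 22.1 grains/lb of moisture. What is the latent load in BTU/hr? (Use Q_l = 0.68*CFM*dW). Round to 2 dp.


Q = 0.68 * 3457 * 22.1 = 51951.80 BTU/hr

51951.80 BTU/hr


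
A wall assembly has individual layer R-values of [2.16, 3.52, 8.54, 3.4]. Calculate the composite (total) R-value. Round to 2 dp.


R_total = 2.16 + 3.52 + 8.54 + 3.4 = 17.62

17.62


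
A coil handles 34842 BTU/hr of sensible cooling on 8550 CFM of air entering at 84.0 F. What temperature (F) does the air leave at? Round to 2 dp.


dT = 34842/(1.08*8550) = 3.7732
T_leave = 84.0 - 3.7732 = 80.23 F

80.23 F


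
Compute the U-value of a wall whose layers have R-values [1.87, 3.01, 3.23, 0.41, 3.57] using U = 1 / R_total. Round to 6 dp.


R_total = 1.87 + 3.01 + 3.23 + 0.41 + 3.57 = 12.09
U = 1/12.09 = 0.082713

0.082713


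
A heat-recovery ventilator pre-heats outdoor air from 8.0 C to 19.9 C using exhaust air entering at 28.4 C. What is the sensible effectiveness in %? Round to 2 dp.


eff = (19.9-8.0)/(28.4-8.0)*100 = 58.33 %

58.33 %


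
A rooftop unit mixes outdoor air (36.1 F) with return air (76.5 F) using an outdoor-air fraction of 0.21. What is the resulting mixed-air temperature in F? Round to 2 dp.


T_mix = 0.21*36.1 + 0.79*76.5 = 68.02 F

68.02 F


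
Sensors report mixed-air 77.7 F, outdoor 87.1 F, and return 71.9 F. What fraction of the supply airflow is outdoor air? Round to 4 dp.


frac = (77.7 - 71.9) / (87.1 - 71.9) = 0.3816

0.3816


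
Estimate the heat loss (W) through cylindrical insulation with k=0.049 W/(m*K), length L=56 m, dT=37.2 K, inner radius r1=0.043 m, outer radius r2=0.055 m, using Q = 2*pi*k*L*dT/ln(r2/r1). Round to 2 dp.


Q = 2*pi*0.049*56*37.2/ln(0.055/0.043) = 2605.78 W

2605.78 W


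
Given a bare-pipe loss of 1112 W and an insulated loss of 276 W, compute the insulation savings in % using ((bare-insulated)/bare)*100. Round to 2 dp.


Savings = ((1112-276)/1112)*100 = 75.18 %

75.18 %


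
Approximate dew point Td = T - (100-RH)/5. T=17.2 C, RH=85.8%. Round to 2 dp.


Td = 17.2 - (100-85.8)/5 = 14.36 C

14.36 C


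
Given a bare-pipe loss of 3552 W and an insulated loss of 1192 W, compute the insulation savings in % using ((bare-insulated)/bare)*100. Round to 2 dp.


Savings = ((3552-1192)/3552)*100 = 66.44 %

66.44 %


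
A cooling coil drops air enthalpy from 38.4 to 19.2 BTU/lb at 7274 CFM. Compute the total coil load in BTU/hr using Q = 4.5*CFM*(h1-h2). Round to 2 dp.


Q = 4.5 * 7274 * (38.4 - 19.2) = 628473.60 BTU/hr

628473.60 BTU/hr


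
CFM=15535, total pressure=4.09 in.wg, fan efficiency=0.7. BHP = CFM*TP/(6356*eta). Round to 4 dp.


BHP = 15535 * 4.09 / (6356 * 0.7) = 14.2808 hp

14.2808 hp


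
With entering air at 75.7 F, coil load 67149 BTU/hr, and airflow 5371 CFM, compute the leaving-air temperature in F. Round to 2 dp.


dT = 67149/(1.08*5371) = 11.5761
T_leave = 75.7 - 11.5761 = 64.12 F

64.12 F


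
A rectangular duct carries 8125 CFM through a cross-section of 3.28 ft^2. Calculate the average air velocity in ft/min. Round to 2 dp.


V = 8125 / 3.28 = 2477.13 ft/min

2477.13 ft/min


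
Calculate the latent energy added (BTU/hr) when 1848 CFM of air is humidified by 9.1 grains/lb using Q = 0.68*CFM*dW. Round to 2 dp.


Q = 0.68 * 1848 * 9.1 = 11435.42 BTU/hr

11435.42 BTU/hr


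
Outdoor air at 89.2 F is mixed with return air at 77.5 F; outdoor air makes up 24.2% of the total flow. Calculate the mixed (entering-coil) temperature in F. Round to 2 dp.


T_mix = 77.5 + (24.2/100)*(89.2-77.5) = 80.33 F

80.33 F


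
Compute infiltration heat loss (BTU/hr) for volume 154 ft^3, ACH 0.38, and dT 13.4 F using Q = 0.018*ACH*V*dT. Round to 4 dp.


Q = 0.018 * 0.38 * 154 * 13.4 = 14.1150 BTU/hr

14.1150 BTU/hr


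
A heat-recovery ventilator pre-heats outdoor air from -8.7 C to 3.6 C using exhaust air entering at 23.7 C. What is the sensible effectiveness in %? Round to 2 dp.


eff = (3.6-(-8.7))/(23.7-(-8.7))*100 = 37.96 %

37.96 %
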